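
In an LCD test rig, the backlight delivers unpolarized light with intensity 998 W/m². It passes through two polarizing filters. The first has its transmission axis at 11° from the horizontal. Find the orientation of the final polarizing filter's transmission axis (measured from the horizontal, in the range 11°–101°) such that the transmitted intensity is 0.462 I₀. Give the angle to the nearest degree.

θ ≈ 27°

Unpolarized light through the first polarizer → I₁ = ½ I₀, now polarized at 11°.
Need I₂/I₀ = 0.462, so cos²(θ − 11°) = 0.462 / 0.5 = 0.924.
θ − 11° = arccos(√0.924) = 16.0°, giving θ ≈ 11 + 16.0 = 27.0°.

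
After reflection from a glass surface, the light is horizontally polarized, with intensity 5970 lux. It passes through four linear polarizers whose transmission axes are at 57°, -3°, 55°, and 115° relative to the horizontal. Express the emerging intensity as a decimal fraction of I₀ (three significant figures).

I/I₀ ≈ 0.00521

By Malus's law, I₁ = 5970 lux · cos²(57°) = 1771 lux.
I₂ = I₁ · cos²(60°) = 1771 · 0.25 = 442.7 lux.
I₃ = I₂ · cos²(58°) = 442.7 · 0.2808 = 124.3 lux.
I₄ = I₃ · cos²(60°) = 124.3 · 0.25 = 31.08 lux.
Transmitted fraction = 0.005206.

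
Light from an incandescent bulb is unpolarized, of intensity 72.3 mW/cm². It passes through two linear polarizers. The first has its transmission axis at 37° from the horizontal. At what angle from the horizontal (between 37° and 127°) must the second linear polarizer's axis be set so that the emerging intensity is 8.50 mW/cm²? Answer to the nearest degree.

Unpolarized light through the first polarizer → I₁ = ½ I₀, now polarized at 37°.
Target fraction: 8.50 / 72.3 mW/cm² = 0.1176 of I₀.
Need I₂/I₀ = 0.1176, so cos²(θ − 37°) = 0.1176 / 0.5 = 0.2351.
θ − 37° = arccos(√0.2351) = 61.0°, giving θ ≈ 37 + 61.0 = 98.0°.

θ ≈ 98°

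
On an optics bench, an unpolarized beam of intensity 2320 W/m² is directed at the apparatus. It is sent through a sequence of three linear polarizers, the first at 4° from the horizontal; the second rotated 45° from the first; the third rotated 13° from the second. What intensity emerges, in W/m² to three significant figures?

Unpolarized light through the first polarizer → I₁ = 2320 W/m²/2 = 1160 W/m², polarized at 4°.
I₂ = I₁ · cos²(45°) = 1160 · 0.5 = 580 W/m².
I₃ = I₂ · cos²(13°) = 580 · 0.9494 = 550.7 W/m².

I ≈ 551 W/m²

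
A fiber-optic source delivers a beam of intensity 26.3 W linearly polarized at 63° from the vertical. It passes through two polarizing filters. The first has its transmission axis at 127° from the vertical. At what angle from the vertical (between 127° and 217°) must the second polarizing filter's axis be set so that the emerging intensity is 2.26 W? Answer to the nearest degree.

I₁ = I₀ cos²(127° − 63°) = I₀ cos²(64°) = 0.1922 I₀.
Target fraction: 2.26 / 26.3 W = 0.08593 of I₀.
Need I₂/I₀ = 0.08593, so cos²(θ − 127°) = 0.08593 / 0.1922 = 0.4472.
θ − 127° = arccos(√0.4472) = 48.0°, giving θ ≈ 127 + 48.0 = 175.0°.

θ ≈ 175°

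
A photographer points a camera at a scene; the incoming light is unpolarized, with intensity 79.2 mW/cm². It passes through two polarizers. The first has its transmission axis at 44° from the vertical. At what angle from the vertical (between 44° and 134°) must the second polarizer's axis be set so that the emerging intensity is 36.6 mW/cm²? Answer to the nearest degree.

Unpolarized light through the first polarizer → I₁ = ½ I₀, now polarized at 44°.
Target fraction: 36.6 / 79.2 mW/cm² = 0.4621 of I₀.
Need I₂/I₀ = 0.4621, so cos²(θ − 44°) = 0.4621 / 0.5 = 0.9242.
θ − 44° = arccos(√0.9242) = 16.0°, giving θ ≈ 44 + 16.0 = 60.0°.

θ ≈ 60°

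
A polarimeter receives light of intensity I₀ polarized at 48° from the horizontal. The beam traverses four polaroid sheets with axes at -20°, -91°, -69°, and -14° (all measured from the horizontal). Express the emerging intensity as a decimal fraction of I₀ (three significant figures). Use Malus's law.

≈ 0.00421 I₀

By Malus's law, I₁ = I₀ cos²(-20° − 48°) = I₀ cos²(68°) = 0.1403 I₀.
I₂ = I₁ cos²(-91° + 20°) = 0.1403 I₀ · cos²(71°) = 0.01487 I₀.
I₃ = I₂ cos²(-69° + 91°) = 0.01487 I₀ · cos²(22°) = 0.01279 I₀.
I₄ = I₃ cos²(-14° + 69°) = 0.01279 I₀ · cos²(55°) = 0.004207 I₀.
Transmitted fraction = 0.004207.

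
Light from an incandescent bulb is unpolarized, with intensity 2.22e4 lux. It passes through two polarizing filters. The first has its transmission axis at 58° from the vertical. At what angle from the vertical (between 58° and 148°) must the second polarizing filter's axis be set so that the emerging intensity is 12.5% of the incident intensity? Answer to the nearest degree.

Unpolarized light through the first polarizer → I₁ = ½ I₀, now polarized at 58°.
Need I₂/I₀ = 0.125, so cos²(θ − 58°) = 0.125 / 0.5 = 0.25.
θ − 58° = arccos(√0.25) = 60.0°, giving θ ≈ 58 + 60.0 = 118.0°.

θ ≈ 118°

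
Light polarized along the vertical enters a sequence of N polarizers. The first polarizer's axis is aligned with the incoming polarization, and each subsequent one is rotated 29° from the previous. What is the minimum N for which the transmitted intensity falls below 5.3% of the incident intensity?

N = 12

First polarizer is aligned with the polarization: full transmission.
Each further stage multiplies by cos²(29°) = 0.765.
After N polarizers: T = 0.765^(N−1). Require T < 0.053 ⇒ N−1 > ln(0.053)/ln(0.765) = 10.96, so N−1 ≥ 11 and N = 12.
Check: N=12 gives T = 0.05248 < 0.053; N=11 gives T = 0.06861.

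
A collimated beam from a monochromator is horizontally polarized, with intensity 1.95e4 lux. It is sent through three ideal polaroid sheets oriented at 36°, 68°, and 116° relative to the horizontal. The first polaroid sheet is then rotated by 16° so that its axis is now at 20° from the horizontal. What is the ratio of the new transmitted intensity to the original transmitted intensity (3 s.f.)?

Before rotation:
I₁ = I₀ cos²(36° − 0°) = I₀ cos²(36°) = 0.6545 I₀.
I₂ = I₁ cos²(68° − 36°) = 0.6545 I₀ · cos²(32°) = 0.4707 I₀.
I₃ = I₂ cos²(116° − 68°) = 0.4707 I₀ · cos²(48°) = 0.2108 I₀.
After rotation:
I₁ = I₀ cos²(20° − 0°) = I₀ cos²(20°) = 0.883 I₀.
I₂ = I₁ cos²(68° − 20°) = 0.883 I₀ · cos²(48°) = 0.3954 I₀.
I₃ = I₂ cos²(116° − 68°) = 0.3954 I₀ · cos²(48°) = 0.177 I₀.
Ratio = 0.177 / 0.2108 = 0.8399.

I_new/I_old ≈ 0.840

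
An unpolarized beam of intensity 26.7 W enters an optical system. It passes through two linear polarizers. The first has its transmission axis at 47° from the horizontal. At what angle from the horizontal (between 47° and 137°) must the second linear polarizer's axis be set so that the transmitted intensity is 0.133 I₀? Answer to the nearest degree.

Unpolarized light through the first polarizer → I₁ = ½ I₀, now polarized at 47°.
Need I₂/I₀ = 0.133, so cos²(θ − 47°) = 0.133 / 0.5 = 0.266.
θ − 47° = arccos(√0.266) = 59.0°, giving θ ≈ 47 + 59.0 = 106.0°.

θ ≈ 106°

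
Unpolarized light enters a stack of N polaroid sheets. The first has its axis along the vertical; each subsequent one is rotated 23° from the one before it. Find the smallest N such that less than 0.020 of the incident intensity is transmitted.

First polarizer halves the unpolarized light: factor 1/2.
Each further stage multiplies by cos²(23°) = 0.8473.
After N polarizers: T = 0.5·0.8473^(N−1). Require T < 0.020 ⇒ N−1 > ln(0.020/0.5)/ln(0.8473) = 19.43, so N−1 ≥ 20 and N = 21.
Check: N=21 gives T = 0.0182 < 0.020; N=20 gives T = 0.02148.

N = 21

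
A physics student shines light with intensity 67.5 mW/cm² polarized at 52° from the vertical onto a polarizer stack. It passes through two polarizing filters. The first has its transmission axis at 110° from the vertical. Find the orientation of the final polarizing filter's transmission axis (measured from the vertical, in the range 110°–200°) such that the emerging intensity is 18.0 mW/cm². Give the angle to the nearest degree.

θ ≈ 123°

I₁ = I₀ cos²(110° − 52°) = I₀ cos²(58°) = 0.2808 I₀.
Target fraction: 18.0 / 67.5 mW/cm² = 0.2667 of I₀.
Need I₂/I₀ = 0.2667, so cos²(θ − 110°) = 0.2667 / 0.2808 = 0.9496.
θ − 110° = arccos(√0.9496) = 13.0°, giving θ ≈ 110 + 13.0 = 123.0°.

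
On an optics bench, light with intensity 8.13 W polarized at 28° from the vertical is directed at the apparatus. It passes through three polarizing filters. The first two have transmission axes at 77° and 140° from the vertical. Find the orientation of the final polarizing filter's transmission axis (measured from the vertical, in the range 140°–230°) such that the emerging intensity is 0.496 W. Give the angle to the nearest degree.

By Malus's law, I₁ = I₀ cos²(77° − 28°) = I₀ cos²(49°) = 0.4304 I₀.
I₂ = I₁ cos²(140° − 77°) = 0.4304 I₀ · cos²(63°) = 0.08871 I₀.
Target fraction: 0.496 / 8.13 W = 0.06101 of I₀.
Need I₃/I₀ = 0.06101, so cos²(θ − 140°) = 0.06101 / 0.08871 = 0.6877.
θ − 140° = arccos(√0.6877) = 34.0°, giving θ ≈ 140 + 34.0 = 174.0°.

θ ≈ 174°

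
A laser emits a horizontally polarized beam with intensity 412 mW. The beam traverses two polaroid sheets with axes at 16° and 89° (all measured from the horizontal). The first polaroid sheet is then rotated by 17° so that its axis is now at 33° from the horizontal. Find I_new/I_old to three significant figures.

Before rotation:
By Malus's law, I₁ = I₀ cos²(16° − 0°) = I₀ cos²(16°) = 0.924 I₀.
I₂ = I₁ cos²(89° − 16°) = 0.924 I₀ · cos²(73°) = 0.07899 I₀.
After rotation:
I₁ = I₀ cos²(33° − 0°) = I₀ cos²(33°) = 0.7034 I₀.
I₂ = I₁ cos²(89° − 33°) = 0.7034 I₀ · cos²(56°) = 0.2199 I₀.
Ratio = 0.2199 / 0.07899 = 2.785.

I_new/I_old ≈ 2.78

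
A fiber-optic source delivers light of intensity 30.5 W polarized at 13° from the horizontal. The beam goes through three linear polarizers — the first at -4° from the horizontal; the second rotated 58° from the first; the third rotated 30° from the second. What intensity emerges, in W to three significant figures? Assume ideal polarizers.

I ≈ 5.87 W

By Malus's law, I₁ = 30.5 W · cos²(17°) = 27.89 W.
I₂ = I₁ · cos²(58°) = 27.89 · 0.2808 = 7.833 W.
I₃ = I₂ · cos²(30°) = 7.833 · 0.75 = 5.875 W.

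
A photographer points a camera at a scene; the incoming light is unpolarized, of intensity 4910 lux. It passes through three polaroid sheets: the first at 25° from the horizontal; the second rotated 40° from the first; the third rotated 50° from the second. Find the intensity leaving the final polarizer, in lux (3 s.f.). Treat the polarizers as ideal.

Unpolarized light through the first polarizer → I₁ = 4910 lux/2 = 2455 lux, polarized at 25°.
I₂ = I₁ · cos²(40°) = 2455 · 0.5868 = 1441 lux.
I₃ = I₂ · cos²(50°) = 1441 · 0.4132 = 595.2 lux.

I ≈ 595 lux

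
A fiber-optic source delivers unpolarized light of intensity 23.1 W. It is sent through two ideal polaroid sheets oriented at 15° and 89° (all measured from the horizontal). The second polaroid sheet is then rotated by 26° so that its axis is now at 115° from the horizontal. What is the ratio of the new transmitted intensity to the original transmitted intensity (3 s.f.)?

I_new/I_old ≈ 0.397

Before rotation:
Unpolarized light through the first polarizer → I₁ = ½ I₀, now polarized at 15°.
I₂ = I₁ cos²(89° − 15°) = 0.5 I₀ · cos²(74°) = 0.03799 I₀.
After rotation:
Unpolarized light through the first polarizer → I₁ = ½ I₀, now polarized at 15°.
Angle between axes 1 and 2: 80°. I₂ = 0.5 I₀ · cos²(80°) = 0.01508 I₀.
Ratio = 0.01508 / 0.03799 = 0.3969.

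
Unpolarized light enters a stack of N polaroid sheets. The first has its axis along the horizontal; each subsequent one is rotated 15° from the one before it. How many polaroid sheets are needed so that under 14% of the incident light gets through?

First polarizer halves the unpolarized light: factor 1/2.
Each further stage multiplies by cos²(15°) = 0.933.
After N polarizers: T = 0.5·0.933^(N−1). Require T < 0.14 ⇒ N−1 > ln(0.14/0.5)/ln(0.933) = 18.36, so N−1 ≥ 19 and N = 20.
Check: N=20 gives T = 0.1339 < 0.14; N=19 gives T = 0.1435.

N = 20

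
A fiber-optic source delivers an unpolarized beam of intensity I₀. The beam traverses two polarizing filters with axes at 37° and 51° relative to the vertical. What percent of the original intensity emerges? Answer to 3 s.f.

Unpolarized light through the first polarizer → I₁ = ½ I₀, now polarized at 37°.
I₂ = I₁ cos²(51° − 37°) = 0.5 I₀ · cos²(14°) = 0.4707 I₀.
That is 47.07% of the incident intensity.

≈ 47.1%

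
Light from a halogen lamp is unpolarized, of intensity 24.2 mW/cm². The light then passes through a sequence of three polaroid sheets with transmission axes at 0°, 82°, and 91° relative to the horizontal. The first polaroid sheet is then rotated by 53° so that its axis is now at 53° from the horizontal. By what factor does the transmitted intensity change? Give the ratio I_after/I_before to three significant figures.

Before rotation:
Unpolarized light through the first polarizer → I₁ = ½ I₀, now polarized at 0°.
I₂ = I₁ cos²(82° − 0°) = 0.5 I₀ · cos²(82°) = 0.009685 I₀.
I₃ = I₂ cos²(91° − 82°) = 0.009685 I₀ · cos²(9°) = 0.009448 I₀.
After rotation:
Unpolarized light through the first polarizer → I₁ = ½ I₀, now polarized at 53°.
I₂ = I₁ cos²(82° − 53°) = 0.5 I₀ · cos²(29°) = 0.3825 I₀.
I₃ = I₂ cos²(91° − 82°) = 0.3825 I₀ · cos²(9°) = 0.3731 I₀.
Ratio = 0.3731 / 0.009448 = 39.49.

I_new/I_old ≈ 39.5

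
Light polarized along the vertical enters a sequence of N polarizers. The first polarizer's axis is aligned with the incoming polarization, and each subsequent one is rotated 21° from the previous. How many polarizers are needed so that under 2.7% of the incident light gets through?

First polarizer is aligned with the polarization: full transmission.
Each further stage multiplies by cos²(21°) = 0.8716.
After N polarizers: T = 0.8716^(N−1). Require T < 0.027 ⇒ N−1 > ln(0.027)/ln(0.8716) = 26.28, so N−1 ≥ 27 and N = 28.
Check: N=28 gives T = 0.02445 < 0.027; N=27 gives T = 0.02805.

N = 28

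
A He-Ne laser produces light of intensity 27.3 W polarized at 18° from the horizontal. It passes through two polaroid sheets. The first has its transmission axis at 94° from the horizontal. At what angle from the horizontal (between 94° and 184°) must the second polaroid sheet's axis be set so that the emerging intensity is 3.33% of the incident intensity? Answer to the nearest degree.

I₁ = I₀ cos²(94° − 18°) = I₀ cos²(76°) = 0.05853 I₀.
Need I₂/I₀ = 0.0333, so cos²(θ − 94°) = 0.0333 / 0.05853 = 0.569.
θ − 94° = arccos(√0.569) = 41.0°, giving θ ≈ 94 + 41.0 = 135.0°.

θ ≈ 135°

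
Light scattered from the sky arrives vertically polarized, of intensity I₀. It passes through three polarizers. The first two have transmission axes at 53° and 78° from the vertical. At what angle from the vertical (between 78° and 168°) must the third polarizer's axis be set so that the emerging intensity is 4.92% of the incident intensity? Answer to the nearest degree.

By Malus's law, I₁ = I₀ cos²(53° − 0°) = I₀ cos²(53°) = 0.3622 I₀.
I₂ = I₁ cos²(78° − 53°) = 0.3622 I₀ · cos²(25°) = 0.2975 I₀.
Need I₃/I₀ = 0.0492, so cos²(θ − 78°) = 0.0492 / 0.2975 = 0.1654.
θ − 78° = arccos(√0.1654) = 66.0°, giving θ ≈ 78 + 66.0 = 144.0°.

θ ≈ 144°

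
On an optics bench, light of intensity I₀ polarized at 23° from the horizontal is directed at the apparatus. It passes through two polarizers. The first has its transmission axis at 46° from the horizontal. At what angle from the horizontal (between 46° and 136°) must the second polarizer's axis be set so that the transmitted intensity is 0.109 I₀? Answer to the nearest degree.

By Malus's law, I₁ = I₀ cos²(46° − 23°) = I₀ cos²(23°) = 0.8473 I₀.
Need I₂/I₀ = 0.109, so cos²(θ − 46°) = 0.109 / 0.8473 = 0.1286.
θ − 46° = arccos(√0.1286) = 69.0°, giving θ ≈ 46 + 69.0 = 115.0°.

θ ≈ 115°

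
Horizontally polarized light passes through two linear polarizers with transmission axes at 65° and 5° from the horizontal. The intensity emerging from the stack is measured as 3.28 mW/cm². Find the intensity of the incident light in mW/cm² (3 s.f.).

I₀ ≈ 73.5 mW/cm²

By Malus's law, I₁ = I₀ cos²(65° − 0°) = I₀ cos²(65°) = 0.1786 I₀.
I₂ = I₁ cos²(5° − 65°) = 0.1786 I₀ · cos²(60°) = 0.04465 I₀.
So 3.28 mW/cm² = 0.04465 I₀, giving I₀ = 3.28/0.04465 = 73.46 mW/cm².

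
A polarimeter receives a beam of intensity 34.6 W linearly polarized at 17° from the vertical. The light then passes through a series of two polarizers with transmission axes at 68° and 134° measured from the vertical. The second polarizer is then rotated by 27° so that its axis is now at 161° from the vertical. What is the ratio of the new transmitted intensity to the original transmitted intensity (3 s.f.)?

Before rotation:
By Malus's law, I₁ = I₀ cos²(68° − 17°) = I₀ cos²(51°) = 0.396 I₀.
I₂ = I₁ cos²(134° − 68°) = 0.396 I₀ · cos²(66°) = 0.06552 I₀.
After rotation:
I₁ = I₀ cos²(68° − 17°) = I₀ cos²(51°) = 0.396 I₀.
Angle between axes 1 and 2: 87°. I₂ = 0.396 I₀ · cos²(87°) = 0.001085 I₀.
Ratio = 0.001085 / 0.06552 = 0.01656.

I_new/I_old ≈ 0.0166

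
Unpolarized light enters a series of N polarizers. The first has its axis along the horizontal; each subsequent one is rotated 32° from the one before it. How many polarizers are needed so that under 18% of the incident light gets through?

First polarizer halves the unpolarized light: factor 1/2.
Each further stage multiplies by cos²(32°) = 0.7192.
After N polarizers: T = 0.5·0.7192^(N−1). Require T < 0.18 ⇒ N−1 > ln(0.18/0.5)/ln(0.7192) = 3.10, so N−1 ≥ 4 and N = 5.
Check: N=5 gives T = 0.1338 < 0.18; N=4 gives T = 0.186.

N = 5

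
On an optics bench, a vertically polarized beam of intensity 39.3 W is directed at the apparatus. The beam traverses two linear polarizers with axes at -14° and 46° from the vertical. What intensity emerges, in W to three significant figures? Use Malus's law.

I ≈ 9.25 W

By Malus's law, I₁ = 39.3 W · cos²(14°) = 37 W.
I₂ = I₁ · cos²(60°) = 37 · 0.25 = 9.25 W.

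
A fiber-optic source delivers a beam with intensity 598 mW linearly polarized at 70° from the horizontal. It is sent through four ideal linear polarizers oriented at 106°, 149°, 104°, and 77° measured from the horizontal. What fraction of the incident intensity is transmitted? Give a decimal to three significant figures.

I₁ = 598 mW · cos²(36°) = 391.4 mW.
I₂ = I₁ · cos²(43°) = 391.4 · 0.5349 = 209.3 mW.
I₃ = I₂ · cos²(45°) = 209.3 · 0.5 = 104.7 mW.
I₄ = I₃ · cos²(27°) = 104.7 · 0.7939 = 83.1 mW.
Transmitted fraction = 0.139.

I/I₀ ≈ 0.139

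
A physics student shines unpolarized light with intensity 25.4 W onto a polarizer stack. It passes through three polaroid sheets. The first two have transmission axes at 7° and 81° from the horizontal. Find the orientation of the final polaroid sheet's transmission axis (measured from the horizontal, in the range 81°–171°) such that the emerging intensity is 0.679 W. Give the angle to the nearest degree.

θ ≈ 114°

Unpolarized light through the first polarizer → I₁ = ½ I₀, now polarized at 7°.
I₂ = I₁ cos²(81° − 7°) = 0.5 I₀ · cos²(74°) = 0.03799 I₀.
Target fraction: 0.679 / 25.4 W = 0.02673 of I₀.
Need I₃/I₀ = 0.02673, so cos²(θ − 81°) = 0.02673 / 0.03799 = 0.7037.
θ − 81° = arccos(√0.7037) = 33.0°, giving θ ≈ 81 + 33.0 = 114.0°.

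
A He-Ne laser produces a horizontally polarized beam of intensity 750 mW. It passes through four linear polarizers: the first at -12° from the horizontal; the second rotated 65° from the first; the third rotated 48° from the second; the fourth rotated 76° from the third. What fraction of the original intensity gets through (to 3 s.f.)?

I/I₀ ≈ 0.00448

By Malus's law, I₁ = 750 mW · cos²(12°) = 717.6 mW.
I₂ = I₁ · cos²(65°) = 717.6 · 0.1786 = 128.2 mW.
I₃ = I₂ · cos²(48°) = 128.2 · 0.4477 = 57.38 mW.
I₄ = I₃ · cos²(76°) = 57.38 · 0.05853 = 3.358 mW.
Transmitted fraction = 0.004478.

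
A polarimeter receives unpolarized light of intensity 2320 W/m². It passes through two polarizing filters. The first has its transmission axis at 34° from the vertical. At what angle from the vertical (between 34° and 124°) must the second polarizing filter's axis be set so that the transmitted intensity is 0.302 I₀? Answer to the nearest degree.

θ ≈ 73°

Unpolarized light through the first polarizer → I₁ = ½ I₀, now polarized at 34°.
Need I₂/I₀ = 0.302, so cos²(θ − 34°) = 0.302 / 0.5 = 0.604.
θ − 34° = arccos(√0.604) = 39.0°, giving θ ≈ 34 + 39.0 = 73.0°.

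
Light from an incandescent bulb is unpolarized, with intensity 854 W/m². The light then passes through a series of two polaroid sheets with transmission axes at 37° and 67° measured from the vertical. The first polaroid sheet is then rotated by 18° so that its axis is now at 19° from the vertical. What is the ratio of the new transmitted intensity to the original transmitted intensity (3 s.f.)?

Before rotation:
Unpolarized light through the first polarizer → I₁ = ½ I₀, now polarized at 37°.
I₂ = I₁ cos²(67° − 37°) = 0.5 I₀ · cos²(30°) = 0.375 I₀.
After rotation:
Unpolarized light through the first polarizer → I₁ = ½ I₀, now polarized at 19°.
I₂ = I₁ cos²(67° − 19°) = 0.5 I₀ · cos²(48°) = 0.2239 I₀.
Ratio = 0.2239 / 0.375 = 0.597.

I_new/I_old ≈ 0.597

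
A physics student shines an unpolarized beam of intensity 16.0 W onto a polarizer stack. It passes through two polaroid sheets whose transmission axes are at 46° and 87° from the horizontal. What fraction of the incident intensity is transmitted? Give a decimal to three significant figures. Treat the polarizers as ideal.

I/I₀ ≈ 0.285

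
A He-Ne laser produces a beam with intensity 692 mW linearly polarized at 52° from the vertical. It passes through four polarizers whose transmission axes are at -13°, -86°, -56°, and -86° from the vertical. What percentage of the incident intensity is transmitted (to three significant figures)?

I₁ = 692 mW · cos²(65°) = 123.6 mW.
I₂ = I₁ · cos²(73°) = 123.6 · 0.08548 = 10.57 mW.
I₃ = I₂ · cos²(30°) = 10.57 · 0.75 = 7.924 mW.
I₄ = I₃ · cos²(30°) = 7.924 · 0.75 = 5.943 mW.
That is 0.8588% of the incident intensity.

≈ 0.859%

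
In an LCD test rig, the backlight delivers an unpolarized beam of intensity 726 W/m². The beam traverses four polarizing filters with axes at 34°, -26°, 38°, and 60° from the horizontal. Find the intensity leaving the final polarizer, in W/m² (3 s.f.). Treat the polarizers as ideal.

I ≈ 15.0 W/m²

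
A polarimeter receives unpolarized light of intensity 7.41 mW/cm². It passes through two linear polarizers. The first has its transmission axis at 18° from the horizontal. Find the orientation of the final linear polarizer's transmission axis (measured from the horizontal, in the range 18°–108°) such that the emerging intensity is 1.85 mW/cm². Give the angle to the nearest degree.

θ ≈ 63°

Unpolarized light through the first polarizer → I₁ = ½ I₀, now polarized at 18°.
Target fraction: 1.85 / 7.41 mW/cm² = 0.2497 of I₀.
Need I₂/I₀ = 0.2497, so cos²(θ − 18°) = 0.2497 / 0.5 = 0.4993.
θ − 18° = arccos(√0.4993) = 45.0°, giving θ ≈ 18 + 45.0 = 63.0°.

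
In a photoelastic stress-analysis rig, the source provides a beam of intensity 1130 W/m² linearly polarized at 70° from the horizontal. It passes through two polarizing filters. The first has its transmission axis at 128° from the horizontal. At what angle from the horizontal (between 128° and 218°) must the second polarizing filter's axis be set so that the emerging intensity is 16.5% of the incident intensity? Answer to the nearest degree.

θ ≈ 168°

I₁ = I₀ cos²(128° − 70°) = I₀ cos²(58°) = 0.2808 I₀.
Need I₂/I₀ = 0.165, so cos²(θ − 128°) = 0.165 / 0.2808 = 0.5876.
θ − 128° = arccos(√0.5876) = 40.0°, giving θ ≈ 128 + 40.0 = 168.0°.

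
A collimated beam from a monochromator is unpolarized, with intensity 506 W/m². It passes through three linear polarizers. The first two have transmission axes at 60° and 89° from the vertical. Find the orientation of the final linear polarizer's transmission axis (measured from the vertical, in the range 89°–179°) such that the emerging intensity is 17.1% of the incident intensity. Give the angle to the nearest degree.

θ ≈ 137°

Unpolarized light through the first polarizer → I₁ = ½ I₀, now polarized at 60°.
I₂ = I₁ cos²(89° − 60°) = 0.5 I₀ · cos²(29°) = 0.3825 I₀.
Need I₃/I₀ = 0.171, so cos²(θ − 89°) = 0.171 / 0.3825 = 0.4471.
θ − 89° = arccos(√0.4471) = 48.0°, giving θ ≈ 89 + 48.0 = 137.0°.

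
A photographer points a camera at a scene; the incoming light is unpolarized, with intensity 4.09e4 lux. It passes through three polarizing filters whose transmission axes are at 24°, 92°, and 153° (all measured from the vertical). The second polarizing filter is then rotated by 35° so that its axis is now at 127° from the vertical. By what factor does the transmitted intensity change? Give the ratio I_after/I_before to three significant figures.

I_new/I_old ≈ 1.24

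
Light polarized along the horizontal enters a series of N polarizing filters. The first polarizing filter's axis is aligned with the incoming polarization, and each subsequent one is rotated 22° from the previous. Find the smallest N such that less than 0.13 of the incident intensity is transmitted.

First polarizer is aligned with the polarization: full transmission.
Each further stage multiplies by cos²(22°) = 0.8597.
After N polarizers: T = 0.8597^(N−1). Require T < 0.13 ⇒ N−1 > ln(0.13)/ln(0.8597) = 13.49, so N−1 ≥ 14 and N = 15.
Check: N=15 gives T = 0.1204 < 0.13; N=14 gives T = 0.1401.

N = 15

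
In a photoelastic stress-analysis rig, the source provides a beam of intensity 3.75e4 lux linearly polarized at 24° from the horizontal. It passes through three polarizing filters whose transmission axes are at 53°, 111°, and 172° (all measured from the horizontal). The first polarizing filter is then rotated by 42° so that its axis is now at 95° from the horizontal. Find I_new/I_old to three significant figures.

I_new/I_old ≈ 0.456

Before rotation:
By Malus's law, I₁ = I₀ cos²(53° − 24°) = I₀ cos²(29°) = 0.765 I₀.
I₂ = I₁ cos²(111° − 53°) = 0.765 I₀ · cos²(58°) = 0.2148 I₀.
I₃ = I₂ cos²(172° − 111°) = 0.2148 I₀ · cos²(61°) = 0.05049 I₀.
After rotation:
I₁ = I₀ cos²(95° − 24°) = I₀ cos²(71°) = 0.106 I₀.
I₂ = I₁ cos²(111° − 95°) = 0.106 I₀ · cos²(16°) = 0.09794 I₀.
I₃ = I₂ cos²(172° − 111°) = 0.09794 I₀ · cos²(61°) = 0.02302 I₀.
Ratio = 0.02302 / 0.05049 = 0.4559.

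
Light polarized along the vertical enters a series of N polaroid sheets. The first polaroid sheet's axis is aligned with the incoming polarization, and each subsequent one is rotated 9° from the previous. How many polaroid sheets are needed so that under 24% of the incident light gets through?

First polarizer is aligned with the polarization: full transmission.
Each further stage multiplies by cos²(9°) = 0.9755.
After N polarizers: T = 0.9755^(N−1). Require T < 0.24 ⇒ N−1 > ln(0.24)/ln(0.9755) = 57.60, so N−1 ≥ 58 and N = 59.
Check: N=59 gives T = 0.2376 < 0.24; N=58 gives T = 0.2436.

N = 59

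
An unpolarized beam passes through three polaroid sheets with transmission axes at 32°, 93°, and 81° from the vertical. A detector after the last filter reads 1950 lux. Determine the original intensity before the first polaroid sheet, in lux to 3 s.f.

Unpolarized light through the first polarizer → I₁ = ½ I₀, now polarized at 32°.
I₂ = I₁ cos²(93° − 32°) = 0.5 I₀ · cos²(61°) = 0.1175 I₀.
I₃ = I₂ cos²(81° − 93°) = 0.1175 I₀ · cos²(12°) = 0.1124 I₀.
So 1950 lux = 0.1124 I₀, giving I₀ = 1950/0.1124 = 1.734e+04 lux.

I₀ ≈ 1.73e4 lux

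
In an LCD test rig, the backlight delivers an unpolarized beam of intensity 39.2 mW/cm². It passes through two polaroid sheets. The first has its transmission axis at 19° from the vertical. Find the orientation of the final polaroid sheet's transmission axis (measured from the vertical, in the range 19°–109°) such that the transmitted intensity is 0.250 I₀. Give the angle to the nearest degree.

θ ≈ 64°

Unpolarized light through the first polarizer → I₁ = ½ I₀, now polarized at 19°.
Need I₂/I₀ = 0.25, so cos²(θ − 19°) = 0.25 / 0.5 = 0.5.
θ − 19° = arccos(√0.5) = 45.0°, giving θ ≈ 19 + 45.0 = 64.0°.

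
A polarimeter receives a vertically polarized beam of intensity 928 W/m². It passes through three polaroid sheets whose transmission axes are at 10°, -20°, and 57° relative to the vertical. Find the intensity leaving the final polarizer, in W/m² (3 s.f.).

I ≈ 34.2 W/m²

I₁ = 928 W/m² · cos²(10°) = 900 W/m².
I₂ = I₁ · cos²(30°) = 900 · 0.75 = 675 W/m².
I₃ = I₂ · cos²(77°) = 675 · 0.0506 = 34.16 W/m².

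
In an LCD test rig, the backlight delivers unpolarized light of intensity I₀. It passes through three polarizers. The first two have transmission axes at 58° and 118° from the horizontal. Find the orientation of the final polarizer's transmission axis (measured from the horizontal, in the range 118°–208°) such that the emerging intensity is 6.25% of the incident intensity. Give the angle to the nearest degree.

θ ≈ 163°

Unpolarized light through the first polarizer → I₁ = ½ I₀, now polarized at 58°.
I₂ = I₁ cos²(118° − 58°) = 0.5 I₀ · cos²(60°) = 0.125 I₀.
Need I₃/I₀ = 0.0625, so cos²(θ − 118°) = 0.0625 / 0.125 = 0.5.
θ − 118° = arccos(√0.5) = 45.0°, giving θ ≈ 118 + 45.0 = 163.0°.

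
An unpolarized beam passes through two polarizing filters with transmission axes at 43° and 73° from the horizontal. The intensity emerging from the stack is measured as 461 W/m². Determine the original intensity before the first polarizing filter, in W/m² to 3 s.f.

Unpolarized light through the first polarizer → I₁ = ½ I₀, now polarized at 43°.
I₂ = I₁ cos²(73° − 43°) = 0.5 I₀ · cos²(30°) = 0.375 I₀.
So 461 W/m² = 0.375 I₀, giving I₀ = 461/0.375 = 1229 W/m².

I₀ ≈ 1230 W/m²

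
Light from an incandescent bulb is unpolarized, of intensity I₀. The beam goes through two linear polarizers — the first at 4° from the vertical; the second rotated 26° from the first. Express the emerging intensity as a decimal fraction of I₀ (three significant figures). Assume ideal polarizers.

≈ 0.404 I₀

Unpolarized light through the first polarizer → I₁ = ½ I₀, now polarized at 4°.
I₂ = I₁ cos²(26°) = 0.5 · 0.8078 I₀ = 0.4039 I₀.
Transmitted fraction = 0.4039.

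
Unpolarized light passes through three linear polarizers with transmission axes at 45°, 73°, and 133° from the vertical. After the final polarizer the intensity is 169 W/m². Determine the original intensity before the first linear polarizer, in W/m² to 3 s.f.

Unpolarized light through the first polarizer → I₁ = ½ I₀, now polarized at 45°.
I₂ = I₁ cos²(73° − 45°) = 0.5 I₀ · cos²(28°) = 0.3898 I₀.
I₃ = I₂ cos²(133° − 73°) = 0.3898 I₀ · cos²(60°) = 0.09745 I₀.
So 169 W/m² = 0.09745 I₀, giving I₀ = 169/0.09745 = 1734 W/m².

I₀ ≈ 1730 W/m²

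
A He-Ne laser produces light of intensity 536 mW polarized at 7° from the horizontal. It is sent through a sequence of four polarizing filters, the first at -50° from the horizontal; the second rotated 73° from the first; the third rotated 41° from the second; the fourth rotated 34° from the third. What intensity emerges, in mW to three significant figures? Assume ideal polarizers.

I₁ = 536 mW · cos²(57°) = 159 mW.
I₂ = I₁ · cos²(73°) = 159 · 0.08548 = 13.59 mW.
I₃ = I₂ · cos²(41°) = 13.59 · 0.5696 = 7.741 mW.
I₄ = I₃ · cos²(34°) = 7.741 · 0.6873 = 5.321 mW.

I ≈ 5.32 mW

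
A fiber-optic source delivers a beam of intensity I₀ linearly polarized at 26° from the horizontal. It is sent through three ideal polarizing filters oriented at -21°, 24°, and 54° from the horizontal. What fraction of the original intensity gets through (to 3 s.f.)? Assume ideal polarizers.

I₁ = I₀ cos²(-21° − 26°) = I₀ cos²(47°) = 0.4651 I₀.
I₂ = I₁ cos²(24° + 21°) = 0.4651 I₀ · cos²(45°) = 0.2326 I₀.
I₃ = I₂ cos²(54° − 24°) = 0.2326 I₀ · cos²(30°) = 0.1744 I₀.
Transmitted fraction = 0.1744.

≈ 0.174 I₀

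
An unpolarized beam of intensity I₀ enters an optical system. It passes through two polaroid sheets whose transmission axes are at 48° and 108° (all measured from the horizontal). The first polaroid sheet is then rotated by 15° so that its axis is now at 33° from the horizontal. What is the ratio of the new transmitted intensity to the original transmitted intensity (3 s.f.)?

I_new/I_old ≈ 0.268

Before rotation:
Unpolarized light through the first polarizer → I₁ = ½ I₀, now polarized at 48°.
I₂ = I₁ cos²(108° − 48°) = 0.5 I₀ · cos²(60°) = 0.125 I₀.
After rotation:
Unpolarized light through the first polarizer → I₁ = ½ I₀, now polarized at 33°.
I₂ = I₁ cos²(108° − 33°) = 0.5 I₀ · cos²(75°) = 0.03349 I₀.
Ratio = 0.03349 / 0.125 = 0.2679.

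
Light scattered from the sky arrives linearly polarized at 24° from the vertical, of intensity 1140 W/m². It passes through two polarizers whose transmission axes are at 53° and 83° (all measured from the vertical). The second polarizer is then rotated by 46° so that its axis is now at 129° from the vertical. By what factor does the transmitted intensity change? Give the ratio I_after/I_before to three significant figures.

I_new/I_old ≈ 0.0780

Before rotation:
By Malus's law, I₁ = I₀ cos²(53° − 24°) = I₀ cos²(29°) = 0.765 I₀.
I₂ = I₁ cos²(83° − 53°) = 0.765 I₀ · cos²(30°) = 0.5737 I₀.
After rotation:
I₁ = I₀ cos²(53° − 24°) = I₀ cos²(29°) = 0.765 I₀.
I₂ = I₁ cos²(129° − 53°) = 0.765 I₀ · cos²(76°) = 0.04477 I₀.
Ratio = 0.04477 / 0.5737 = 0.07803.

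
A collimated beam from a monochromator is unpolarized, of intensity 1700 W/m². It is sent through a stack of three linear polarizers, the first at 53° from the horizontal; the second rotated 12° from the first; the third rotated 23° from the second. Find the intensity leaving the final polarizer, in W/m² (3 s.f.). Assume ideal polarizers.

I ≈ 689 W/m²

Unpolarized light through the first polarizer → I₁ = 1700 W/m²/2 = 850 W/m², polarized at 53°.
I₂ = I₁ · cos²(12°) = 850 · 0.9568 = 813.3 W/m².
I₃ = I₂ · cos²(23°) = 813.3 · 0.8473 = 689.1 W/m².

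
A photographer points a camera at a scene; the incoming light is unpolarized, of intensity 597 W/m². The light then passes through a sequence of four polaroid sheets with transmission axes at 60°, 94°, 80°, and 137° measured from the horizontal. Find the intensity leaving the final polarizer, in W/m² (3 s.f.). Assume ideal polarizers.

I ≈ 57.3 W/m²

Unpolarized light through the first polarizer → I₁ = 597 W/m²/2 = 298.5 W/m², polarized at 60°.
I₂ = I₁ · cos²(34°) = 298.5 · 0.6873 = 205.2 W/m².
I₃ = I₂ · cos²(14°) = 205.2 · 0.9415 = 193.2 W/m².
I₄ = I₃ · cos²(57°) = 193.2 · 0.2966 = 57.3 W/m².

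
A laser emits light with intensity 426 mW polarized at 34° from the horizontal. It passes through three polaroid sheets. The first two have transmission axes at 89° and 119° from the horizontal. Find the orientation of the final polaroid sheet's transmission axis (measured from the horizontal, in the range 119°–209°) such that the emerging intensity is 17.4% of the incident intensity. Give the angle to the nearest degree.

I₁ = I₀ cos²(89° − 34°) = I₀ cos²(55°) = 0.329 I₀.
I₂ = I₁ cos²(119° − 89°) = 0.329 I₀ · cos²(30°) = 0.2467 I₀.
Need I₃/I₀ = 0.174, so cos²(θ − 119°) = 0.174 / 0.2467 = 0.7052.
θ − 119° = arccos(√0.7052) = 32.9°, giving θ ≈ 119 + 32.9 = 151.9°.

θ ≈ 152°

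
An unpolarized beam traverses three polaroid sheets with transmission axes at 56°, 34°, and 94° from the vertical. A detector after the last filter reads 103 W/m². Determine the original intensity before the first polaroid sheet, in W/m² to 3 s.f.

I₀ ≈ 959 W/m²

Unpolarized light through the first polarizer → I₁ = ½ I₀, now polarized at 56°.
I₂ = I₁ cos²(34° − 56°) = 0.5 I₀ · cos²(22°) = 0.4298 I₀.
I₃ = I₂ cos²(94° − 34°) = 0.4298 I₀ · cos²(60°) = 0.1075 I₀.
So 103 W/m² = 0.1075 I₀, giving I₀ = 103/0.1075 = 958.5 W/m².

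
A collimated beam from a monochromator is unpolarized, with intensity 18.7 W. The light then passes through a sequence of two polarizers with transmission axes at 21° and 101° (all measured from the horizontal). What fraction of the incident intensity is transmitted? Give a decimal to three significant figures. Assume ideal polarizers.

Unpolarized light through the first polarizer → I₁ = 18.7 W/2 = 9.35 W, polarized at 21°.
I₂ = I₁ · cos²(80°) = 9.35 · 0.03015 = 0.2819 W.
Transmitted fraction = 0.01508.

I/I₀ ≈ 0.0151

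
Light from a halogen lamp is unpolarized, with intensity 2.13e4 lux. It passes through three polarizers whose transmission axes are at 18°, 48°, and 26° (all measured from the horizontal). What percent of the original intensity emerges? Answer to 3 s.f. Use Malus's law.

≈ 32.2%

Unpolarized light through the first polarizer → I₁ = 2.13e4 lux/2 = 1.065e+04 lux, polarized at 18°.
I₂ = I₁ · cos²(30°) = 1.065e+04 · 0.75 = 7988 lux.
I₃ = I₂ · cos²(22°) = 7988 · 0.8597 = 6867 lux.
That is 32.24% of the incident intensity.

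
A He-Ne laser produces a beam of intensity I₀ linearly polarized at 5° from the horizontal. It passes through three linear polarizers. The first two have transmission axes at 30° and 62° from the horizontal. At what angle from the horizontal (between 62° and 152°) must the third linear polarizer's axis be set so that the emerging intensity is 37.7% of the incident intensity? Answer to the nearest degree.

θ ≈ 99°

By Malus's law, I₁ = I₀ cos²(30° − 5°) = I₀ cos²(25°) = 0.8214 I₀.
I₂ = I₁ cos²(62° − 30°) = 0.8214 I₀ · cos²(32°) = 0.5907 I₀.
Need I₃/I₀ = 0.377, so cos²(θ − 62°) = 0.377 / 0.5907 = 0.6382.
θ − 62° = arccos(√0.6382) = 37.0°, giving θ ≈ 62 + 37.0 = 99.0°.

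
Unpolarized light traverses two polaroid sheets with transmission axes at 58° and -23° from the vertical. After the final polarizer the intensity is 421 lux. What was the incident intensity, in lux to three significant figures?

I₀ ≈ 3.44e4 lux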